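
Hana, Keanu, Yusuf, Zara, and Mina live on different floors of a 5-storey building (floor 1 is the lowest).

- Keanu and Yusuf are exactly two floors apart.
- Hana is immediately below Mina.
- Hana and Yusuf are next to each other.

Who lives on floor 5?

Mina

With clues 1–2, Hana and Zara are ruled out for floor 5.
With clues 1–3, Keanu and Yusuf are ruled out for floor 5.
So floor 5 is Mina.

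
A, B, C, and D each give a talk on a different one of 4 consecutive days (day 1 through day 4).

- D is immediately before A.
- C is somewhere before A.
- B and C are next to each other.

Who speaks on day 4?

With clue 1, D is ruled out for day 4.
With clues 1–2, C is ruled out for day 4.
With clues 1–3, B is ruled out for day 4.
So day 4 is A.

A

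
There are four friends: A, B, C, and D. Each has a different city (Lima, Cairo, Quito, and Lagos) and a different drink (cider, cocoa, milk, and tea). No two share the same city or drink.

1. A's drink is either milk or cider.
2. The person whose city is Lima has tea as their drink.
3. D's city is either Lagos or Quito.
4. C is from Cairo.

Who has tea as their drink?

Clue 1 rules out A for the one with drink tea.
With clues 1–3, D is impossible for the one with drink tea.
With clues 1–4, C is impossible for the one with drink tea.
That leaves B.

B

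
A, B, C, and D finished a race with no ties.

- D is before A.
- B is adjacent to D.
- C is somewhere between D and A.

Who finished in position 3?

C

With clues 1–3, A, B, and D are ruled out for place 3.
So place 3 is C.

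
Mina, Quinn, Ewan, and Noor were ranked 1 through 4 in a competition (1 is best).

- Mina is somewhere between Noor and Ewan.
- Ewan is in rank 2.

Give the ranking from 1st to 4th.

Quinn, Ewan, Mina, Noor

From clue 1: Mina is in {2,3}.
From clues 1–2: Quinn → rank 1, Ewan → rank 2, Mina → rank 3, Noor → rank 4.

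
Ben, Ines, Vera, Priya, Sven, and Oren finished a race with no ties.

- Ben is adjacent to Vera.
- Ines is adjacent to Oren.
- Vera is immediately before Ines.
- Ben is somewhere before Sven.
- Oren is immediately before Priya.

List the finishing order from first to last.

From clues 1–3: Ben is in {1,2,3}.
From clues 1–4: Ben is in {1,2}.
From clues 1–5: Ben → place 1, Vera → place 2, Ines → place 3, Oren → place 4, Priya → place 5, Sven → place 6.

Ben, Vera, Ines, Oren, Priya, Sven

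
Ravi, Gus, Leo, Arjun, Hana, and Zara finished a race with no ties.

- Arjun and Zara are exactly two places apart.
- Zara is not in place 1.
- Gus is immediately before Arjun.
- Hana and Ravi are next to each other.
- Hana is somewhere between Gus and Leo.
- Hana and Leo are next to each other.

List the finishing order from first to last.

Leo, Hana, Ravi, Zara, Gus, Arjun

From clues 1–2: Zara is in {2,3,4,5,6}.
From clues 1–3: Gus is in {1,2,3,4,5}.
From clues 1–4: Gus is in {1,3,4,5}.
From clues 1–5: Leo → place 1, Zara → place 4, Gus → place 5, Arjun → place 6.
From clues 1–6: Hana → place 2, Ravi → place 3.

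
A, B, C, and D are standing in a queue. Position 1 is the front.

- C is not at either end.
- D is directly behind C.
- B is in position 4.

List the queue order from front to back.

A, C, D, B

From clue 1: C is in {2,3}.
From clues 1–3: A → position 1, C → position 2, D → position 3, B → position 4.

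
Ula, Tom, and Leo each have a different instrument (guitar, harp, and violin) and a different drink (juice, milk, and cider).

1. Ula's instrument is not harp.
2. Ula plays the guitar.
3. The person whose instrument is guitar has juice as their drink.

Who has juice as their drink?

Ula

With clues 1–3, Leo and Tom are impossible for the one with drink juice.
That leaves Ula.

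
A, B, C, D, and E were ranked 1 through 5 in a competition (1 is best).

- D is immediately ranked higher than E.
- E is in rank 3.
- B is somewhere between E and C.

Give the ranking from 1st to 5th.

From clue 1: D is in {1,2,3,4}.
From clues 1–2: D → rank 2, E → rank 3.
From clues 1–3: A → rank 1, B → rank 4, C → rank 5.

A, D, E, B, C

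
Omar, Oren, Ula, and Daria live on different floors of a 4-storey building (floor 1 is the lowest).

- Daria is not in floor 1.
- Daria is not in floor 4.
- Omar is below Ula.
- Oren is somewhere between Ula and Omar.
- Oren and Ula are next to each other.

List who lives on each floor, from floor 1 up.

From clue 1: Daria is in {2,3,4}.
From clues 1–2: Daria is in {2,3}.
From clues 1–4: Omar → floor 1, Ula → floor 4.
From clues 1–5: Daria → floor 2, Oren → floor 3.

Omar, Daria, Oren, Ula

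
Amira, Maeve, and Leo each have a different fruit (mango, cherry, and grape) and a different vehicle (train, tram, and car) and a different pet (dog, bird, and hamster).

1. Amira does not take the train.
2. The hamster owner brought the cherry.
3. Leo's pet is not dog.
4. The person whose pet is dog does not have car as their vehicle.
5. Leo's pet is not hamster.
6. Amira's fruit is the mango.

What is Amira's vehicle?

tram

Clue 1 rules out train for Amira's vehicle.
With clues 1–6, car is impossible for Amira's vehicle.
That leaves tram.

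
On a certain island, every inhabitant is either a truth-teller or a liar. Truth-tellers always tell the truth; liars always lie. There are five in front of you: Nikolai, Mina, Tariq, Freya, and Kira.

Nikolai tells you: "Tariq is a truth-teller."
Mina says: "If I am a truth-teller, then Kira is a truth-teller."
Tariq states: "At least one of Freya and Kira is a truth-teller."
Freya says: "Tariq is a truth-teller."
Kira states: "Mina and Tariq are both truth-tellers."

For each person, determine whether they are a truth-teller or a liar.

Nikolai: truth-teller, Mina: truth-teller, Tariq: truth-teller, Freya: truth-teller, Kira: truth-teller

Consider Nikolai. Suppose Nikolai is a liar.
Then no assignment of the remaining roles makes every statement match its speaker's type — contradiction.
So Nikolai is a truth-teller.
Consider Mina. Suppose Mina is a liar.
Then Mina's own statement would have to be false, but it can't be — contradiction.
So Mina is a truth-teller.
Consider Tariq. Suppose Tariq is a liar.
Then Nikolai's statement comes out false, contradicting Nikolai being a truth-teller.
So Tariq is a truth-teller.
With that fixed, Freya's statement is true, so Freya is a truth-teller.
With that fixed, Kira's statement is true, so Kira is a truth-teller.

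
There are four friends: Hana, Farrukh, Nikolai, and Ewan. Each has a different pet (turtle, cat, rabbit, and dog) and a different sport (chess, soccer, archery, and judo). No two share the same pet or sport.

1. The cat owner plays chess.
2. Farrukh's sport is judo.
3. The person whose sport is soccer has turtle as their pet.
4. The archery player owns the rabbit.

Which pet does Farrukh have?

With clues 1–2, cat is impossible for Farrukh's pet.
With clues 1–3, turtle is impossible for Farrukh's pet.
With clues 1–4, rabbit is impossible for Farrukh's pet.
That leaves dog.

dog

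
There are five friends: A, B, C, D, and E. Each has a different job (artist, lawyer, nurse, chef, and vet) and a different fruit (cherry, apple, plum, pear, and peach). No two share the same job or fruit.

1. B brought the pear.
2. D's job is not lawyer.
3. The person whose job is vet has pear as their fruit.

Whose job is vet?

With clues 1–3, A, C, D, and E are impossible for the one with job vet.
That leaves B.

B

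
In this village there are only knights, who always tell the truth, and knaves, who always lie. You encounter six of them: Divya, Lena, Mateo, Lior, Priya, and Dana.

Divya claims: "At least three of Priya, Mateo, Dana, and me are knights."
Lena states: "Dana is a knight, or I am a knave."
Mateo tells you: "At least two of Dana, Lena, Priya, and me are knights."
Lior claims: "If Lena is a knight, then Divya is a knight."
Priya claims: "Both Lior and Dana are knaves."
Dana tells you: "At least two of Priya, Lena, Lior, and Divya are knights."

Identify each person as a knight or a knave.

Consider Divya. Suppose Divya is a knave.
Then no assignment of the remaining roles makes every statement match its speaker's type — contradiction.
So Divya is a knight.
With that fixed, Lior's statement is true, so Lior is a knight.
With that fixed, Priya's statement is false, so Priya is a knave.
With that fixed, Dana's statement is true, so Dana is a knight.
With that fixed, Lena's statement is true, so Lena is a knight.
With that fixed, Mateo's statement is true, so Mateo is a knight.

Divya: knight, Lena: knight, Mateo: knight, Lior: knight, Priya: knave, Dana: knight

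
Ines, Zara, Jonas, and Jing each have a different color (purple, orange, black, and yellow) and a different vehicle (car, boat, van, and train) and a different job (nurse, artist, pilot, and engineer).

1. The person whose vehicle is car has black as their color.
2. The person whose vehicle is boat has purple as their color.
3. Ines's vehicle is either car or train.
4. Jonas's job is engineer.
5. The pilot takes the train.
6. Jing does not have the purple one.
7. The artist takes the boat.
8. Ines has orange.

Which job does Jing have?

nurse

With clues 1–4, engineer is impossible for Jing's job.
With clues 1–7, artist is impossible for Jing's job.
With clues 1–8, pilot is impossible for Jing's job.
That leaves nurse.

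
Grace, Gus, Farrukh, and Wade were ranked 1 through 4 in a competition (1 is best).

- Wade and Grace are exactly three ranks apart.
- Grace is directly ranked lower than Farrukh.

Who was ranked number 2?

With clue 1, Grace and Wade are ruled out for rank 2.
With clues 1–2, Farrukh is ruled out for rank 2.
So rank 2 is Gus.

Gus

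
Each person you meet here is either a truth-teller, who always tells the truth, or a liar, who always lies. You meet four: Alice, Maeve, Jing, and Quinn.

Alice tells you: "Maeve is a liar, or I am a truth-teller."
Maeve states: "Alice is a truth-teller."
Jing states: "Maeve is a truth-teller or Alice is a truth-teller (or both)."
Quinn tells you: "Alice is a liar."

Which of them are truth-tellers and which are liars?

Consider Alice. Suppose Alice is a liar.
Then no assignment of the remaining roles makes every statement match its speaker's type — contradiction.
So Alice is a truth-teller.
With that fixed, Maeve's statement is true, so Maeve is a truth-teller.
With that fixed, Jing's statement is true, so Jing is a truth-teller.
With that fixed, Quinn's statement is false, so Quinn is a liar.

Alice: truth-teller, Maeve: truth-teller, Jing: truth-teller, Quinn: liar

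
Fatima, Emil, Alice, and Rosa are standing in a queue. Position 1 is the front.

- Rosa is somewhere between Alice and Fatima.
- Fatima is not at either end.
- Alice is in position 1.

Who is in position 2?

With clues 1–2, Alice and Emil are ruled out for position 2.
With clues 1–3, Fatima is ruled out for position 2.
So position 2 is Rosa.

Rosa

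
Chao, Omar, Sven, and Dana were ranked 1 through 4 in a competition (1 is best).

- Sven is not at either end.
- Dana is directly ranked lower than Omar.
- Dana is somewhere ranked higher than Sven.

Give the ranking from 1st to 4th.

From clue 1: Sven is in {2,3}.
From clues 1–2: Chao is in {1,4}.
From clues 1–3: Omar → rank 1, Dana → rank 2, Sven → rank 3, Chao → rank 4.

Omar, Dana, Sven, Chao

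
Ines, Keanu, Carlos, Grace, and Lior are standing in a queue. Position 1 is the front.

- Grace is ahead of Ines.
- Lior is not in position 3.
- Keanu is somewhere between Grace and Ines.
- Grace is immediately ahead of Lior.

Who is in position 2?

With clues 1–3, Ines is ruled out for position 2.
With clues 1–4, Carlos, Grace, and Keanu are ruled out for position 2.
So position 2 is Lior.

Lior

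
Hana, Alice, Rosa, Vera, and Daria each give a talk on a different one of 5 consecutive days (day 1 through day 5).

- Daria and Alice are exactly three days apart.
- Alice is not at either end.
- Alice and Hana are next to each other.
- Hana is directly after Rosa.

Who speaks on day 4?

Alice

With clues 1–2, Daria is ruled out for day 4.
With clues 1–3, Hana is ruled out for day 4.
With clues 1–4, Rosa and Vera are ruled out for day 4.
So day 4 is Alice.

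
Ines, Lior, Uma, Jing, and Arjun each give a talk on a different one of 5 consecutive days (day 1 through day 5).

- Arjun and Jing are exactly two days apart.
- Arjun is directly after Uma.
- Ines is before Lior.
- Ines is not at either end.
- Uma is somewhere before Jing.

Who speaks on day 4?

With clues 1–4, Arjun, Lior, and Uma are ruled out for day 4.
With clues 1–5, Ines is ruled out for day 4.
So day 4 is Jing.

Jing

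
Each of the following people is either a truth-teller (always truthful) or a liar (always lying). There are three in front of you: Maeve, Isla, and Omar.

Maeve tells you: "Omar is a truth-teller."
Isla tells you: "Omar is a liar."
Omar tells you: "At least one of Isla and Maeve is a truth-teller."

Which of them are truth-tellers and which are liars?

Maeve: truth-teller, Isla: liar, Omar: truth-teller

Consider Maeve. Suppose Maeve is a liar.
Then no assignment of the remaining roles makes every statement match its speaker's type — contradiction.
So Maeve is a truth-teller.
With that fixed, Omar's statement is true, so Omar is a truth-teller.
With that fixed, Isla's statement is false, so Isla is a liar.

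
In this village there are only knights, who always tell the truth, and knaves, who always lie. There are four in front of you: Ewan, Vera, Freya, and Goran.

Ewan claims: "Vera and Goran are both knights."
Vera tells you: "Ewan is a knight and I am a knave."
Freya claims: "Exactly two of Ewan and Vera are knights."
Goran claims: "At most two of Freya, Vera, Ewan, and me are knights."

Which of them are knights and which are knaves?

Consider Ewan. Suppose Ewan is a knight.
Then whichever role Vera has, Vera's statement has the wrong truth value — contradiction.
So Ewan is a knave.
With that fixed, Vera's statement is false, so Vera is a knave.
With that fixed, Freya's statement is false, so Freya is a knave.
With that fixed, Goran's statement is true, so Goran is a knight.

Ewan: knave, Vera: knave, Freya: knave, Goran: knight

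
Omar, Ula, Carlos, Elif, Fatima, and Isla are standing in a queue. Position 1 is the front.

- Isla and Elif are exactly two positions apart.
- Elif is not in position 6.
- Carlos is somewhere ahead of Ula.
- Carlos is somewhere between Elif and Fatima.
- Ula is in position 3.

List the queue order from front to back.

Fatima, Carlos, Ula, Elif, Omar, Isla

From clues 1–2: Elif is in {1,2,3,4,5}.
From clues 1–3: Ula is in {2,3,4,5,6}.
From clues 1–4: Carlos is in {2,3,4}.
From clues 1–5: Fatima → position 1, Carlos → position 2, Ula → position 3, Elif → position 4, Omar → position 5, Isla → position 6.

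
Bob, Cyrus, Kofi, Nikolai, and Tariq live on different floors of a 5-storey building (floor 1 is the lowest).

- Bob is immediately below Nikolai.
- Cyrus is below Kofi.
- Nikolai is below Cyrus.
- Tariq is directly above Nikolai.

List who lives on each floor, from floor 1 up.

Bob, Nikolai, Tariq, Cyrus, Kofi

From clue 1: Bob is in {1,2,3,4}.
From clues 1–3: Bob is in {1,2}.
From clues 1–4: Bob → floor 1, Nikolai → floor 2, Tariq → floor 3, Cyrus → floor 4, Kofi → floor 5.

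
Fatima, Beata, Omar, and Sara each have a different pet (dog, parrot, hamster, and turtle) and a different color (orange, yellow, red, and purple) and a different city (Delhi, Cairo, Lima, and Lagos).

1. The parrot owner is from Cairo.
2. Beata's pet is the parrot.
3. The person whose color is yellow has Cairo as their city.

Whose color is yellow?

With clues 1–3, Fatima, Omar, and Sara are impossible for the one with color yellow.
That leaves Beata.

Beata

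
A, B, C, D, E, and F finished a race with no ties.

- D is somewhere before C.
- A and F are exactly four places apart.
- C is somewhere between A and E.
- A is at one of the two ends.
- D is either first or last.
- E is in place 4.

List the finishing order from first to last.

D, F, B, E, C, A

From clue 1: C is in {2,3,4,5,6}.
From clues 1–2: A is in {1,2,5,6}.
From clues 1–3: C is in {3,4,5}.
From clues 1–4: A is in {1,6}.
From clues 1–5: D → place 1, F → place 2, A → place 6.
From clues 1–6: B → place 3, E → place 4, C → place 5.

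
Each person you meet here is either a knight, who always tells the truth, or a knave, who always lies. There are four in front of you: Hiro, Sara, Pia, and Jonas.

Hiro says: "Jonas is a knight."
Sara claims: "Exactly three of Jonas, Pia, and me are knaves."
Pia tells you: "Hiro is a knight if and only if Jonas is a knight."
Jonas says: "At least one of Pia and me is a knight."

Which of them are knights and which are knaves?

Consider Hiro. Suppose Hiro is a knave.
Then no assignment of the remaining roles makes every statement match its speaker's type — contradiction.
So Hiro is a knight.
Consider Sara. Suppose Sara is a knight.
Then Sara's own statement would have to be true, but it can't be — contradiction.
So Sara is a knave.
Consider Pia. Suppose Pia is a knave.
Then no assignment of the remaining roles makes every statement match its speaker's type — contradiction.
So Pia is a knight.
With that fixed, Jonas's statement is true, so Jonas is a knight.

Hiro: knight, Sara: knave, Pia: knight, Jonas: knight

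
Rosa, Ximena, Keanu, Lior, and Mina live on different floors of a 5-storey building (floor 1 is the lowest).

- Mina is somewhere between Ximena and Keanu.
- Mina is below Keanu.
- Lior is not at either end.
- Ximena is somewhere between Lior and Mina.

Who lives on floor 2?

Lior

With clues 1–2, Keanu is ruled out for floor 2.
With clues 1–4, Mina, Rosa, and Ximena are ruled out for floor 2.
So floor 2 is Lior.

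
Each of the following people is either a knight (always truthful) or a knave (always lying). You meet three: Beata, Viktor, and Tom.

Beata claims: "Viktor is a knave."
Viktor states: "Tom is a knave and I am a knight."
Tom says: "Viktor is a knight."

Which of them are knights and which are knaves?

Beata: knight, Viktor: knave, Tom: knave

Consider Beata. Suppose Beata is a knave.
Then no assignment of the remaining roles makes every statement match its speaker's type — contradiction.
So Beata is a knight.
Consider Viktor. Suppose Viktor is a knight.
Then Beata's statement comes out false, contradicting Beata being a knight.
So Viktor is a knave.
With that fixed, Tom's statement is false, so Tom is a knave.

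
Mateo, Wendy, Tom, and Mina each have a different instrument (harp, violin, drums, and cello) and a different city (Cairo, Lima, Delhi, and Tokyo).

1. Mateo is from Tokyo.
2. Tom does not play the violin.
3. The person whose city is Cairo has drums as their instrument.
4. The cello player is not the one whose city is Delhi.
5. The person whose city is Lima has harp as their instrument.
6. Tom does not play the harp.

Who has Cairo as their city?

Tom

Clue 1 rules out Mateo for the one with city Cairo.
With clues 1–6, Mina and Wendy are impossible for the one with city Cairo.
That leaves Tom.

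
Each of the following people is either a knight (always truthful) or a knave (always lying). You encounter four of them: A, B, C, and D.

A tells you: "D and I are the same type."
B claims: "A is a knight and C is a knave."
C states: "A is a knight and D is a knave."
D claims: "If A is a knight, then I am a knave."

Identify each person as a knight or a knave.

A: knave, B: knave, C: knave, D: knight

Consider A. Suppose A is a knight.
Then whichever role D has, D's statement has the wrong truth value — contradiction.
So A is a knave.
With that fixed, B's statement is false, so B is a knave.
With that fixed, C's statement is false, so C is a knave.
With that fixed, D's statement is true, so D is a knight.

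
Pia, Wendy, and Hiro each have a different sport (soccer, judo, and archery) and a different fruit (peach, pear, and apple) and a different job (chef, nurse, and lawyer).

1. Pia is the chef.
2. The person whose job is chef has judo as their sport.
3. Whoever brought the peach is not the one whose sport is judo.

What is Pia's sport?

judo

With clues 1–2, archery and soccer are impossible for Pia's sport.
That leaves judo.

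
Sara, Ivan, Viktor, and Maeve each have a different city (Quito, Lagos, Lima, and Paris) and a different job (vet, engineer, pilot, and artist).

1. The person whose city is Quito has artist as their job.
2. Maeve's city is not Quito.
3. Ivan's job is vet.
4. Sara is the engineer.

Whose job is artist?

With clues 1–2, Maeve is impossible for the one with job artist.
With clues 1–3, Ivan is impossible for the one with job artist.
With clues 1–4, Sara is impossible for the one with job artist.
That leaves Viktor.

Viktor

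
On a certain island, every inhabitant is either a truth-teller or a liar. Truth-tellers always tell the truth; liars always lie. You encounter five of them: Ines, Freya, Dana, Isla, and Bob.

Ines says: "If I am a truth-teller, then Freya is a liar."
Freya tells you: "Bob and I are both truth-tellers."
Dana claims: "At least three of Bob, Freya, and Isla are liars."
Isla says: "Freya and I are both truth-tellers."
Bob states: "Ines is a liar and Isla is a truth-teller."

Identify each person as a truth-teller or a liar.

Ines: truth-teller, Freya: liar, Dana: truth-teller, Isla: liar, Bob: liar

Consider Ines. Suppose Ines is a liar.
Then Ines's own statement would have to be false, but it can't be — contradiction.
So Ines is a truth-teller.
With that fixed, Bob's statement is false, so Bob is a liar.
With that fixed, Freya's statement is false, so Freya is a liar.
With that fixed, Isla's statement is false, so Isla is a liar.
With that fixed, Dana's statement is true, so Dana is a truth-teller.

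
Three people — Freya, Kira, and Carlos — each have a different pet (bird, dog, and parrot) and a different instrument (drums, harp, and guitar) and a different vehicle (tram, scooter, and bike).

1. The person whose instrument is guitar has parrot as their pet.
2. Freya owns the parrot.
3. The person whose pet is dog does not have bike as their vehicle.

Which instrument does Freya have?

guitar

With clues 1–2, drums and harp are impossible for Freya's instrument.
That leaves guitar.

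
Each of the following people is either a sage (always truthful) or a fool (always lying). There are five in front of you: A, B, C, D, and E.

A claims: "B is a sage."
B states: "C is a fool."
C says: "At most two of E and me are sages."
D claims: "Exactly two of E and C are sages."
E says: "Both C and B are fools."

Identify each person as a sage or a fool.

A: fool, B: fool, C: sage, D: fool, E: fool

Regardless of anyone's role, C's statement is true, so C is a sage.
With that fixed, E's statement is false, so E is a fool.
With that fixed, B's statement is false, so B is a fool.
With that fixed, D's statement is false, so D is a fool.
With that fixed, A's statement is false, so A is a fool.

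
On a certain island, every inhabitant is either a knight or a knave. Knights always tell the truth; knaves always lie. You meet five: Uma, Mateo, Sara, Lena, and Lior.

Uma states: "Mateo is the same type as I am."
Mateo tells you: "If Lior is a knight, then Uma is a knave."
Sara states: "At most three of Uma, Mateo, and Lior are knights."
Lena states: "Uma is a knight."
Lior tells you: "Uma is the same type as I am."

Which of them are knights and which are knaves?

Regardless of anyone's role, Sara's statement is true, so Sara is a knight.
Consider Uma. Suppose Uma is a knave.
Then whichever role Lior has, Lior's statement has the wrong truth value — contradiction.
So Uma is a knight.
With that fixed, Lena's statement is true, so Lena is a knight.
Consider Mateo. Suppose Mateo is a knave.
Then Uma's statement comes out false, contradicting Uma being a knight.
So Mateo is a knight.
Consider Lior. Suppose Lior is a knight.
Then Mateo's statement comes out false, contradicting Mateo being a knight.
So Lior is a knave.

Uma: knight, Mateo: knight, Sara: knight, Lena: knight, Lior: knave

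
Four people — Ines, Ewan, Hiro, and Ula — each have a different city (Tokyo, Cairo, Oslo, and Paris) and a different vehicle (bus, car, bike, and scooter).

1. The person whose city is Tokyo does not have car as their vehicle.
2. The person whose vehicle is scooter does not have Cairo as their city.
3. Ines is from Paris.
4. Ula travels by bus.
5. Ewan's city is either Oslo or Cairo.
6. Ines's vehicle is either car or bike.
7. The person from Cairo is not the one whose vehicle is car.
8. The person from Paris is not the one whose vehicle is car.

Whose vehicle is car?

With clues 1–4, Ula is impossible for the one with vehicle car.
With clues 1–7, Hiro is impossible for the one with vehicle car.
With clues 1–8, Ines is impossible for the one with vehicle car.
That leaves Ewan.

Ewan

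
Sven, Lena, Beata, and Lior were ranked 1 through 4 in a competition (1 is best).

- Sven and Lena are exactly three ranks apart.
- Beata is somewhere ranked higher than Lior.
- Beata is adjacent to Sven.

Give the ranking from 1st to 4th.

Sven, Beata, Lior, Lena

From clue 1: Sven is in {1,4}.
From clues 1–2: Beata → rank 2, Lior → rank 3.
From clues 1–3: Sven → rank 1, Lena → rank 4.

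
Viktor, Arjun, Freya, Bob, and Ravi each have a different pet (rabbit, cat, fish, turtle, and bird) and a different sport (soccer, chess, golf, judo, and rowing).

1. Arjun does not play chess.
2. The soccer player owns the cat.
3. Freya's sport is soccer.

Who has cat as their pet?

Freya

With clues 1–3, Arjun, Bob, Ravi, and Viktor are impossible for the one with pet cat.
That leaves Freya.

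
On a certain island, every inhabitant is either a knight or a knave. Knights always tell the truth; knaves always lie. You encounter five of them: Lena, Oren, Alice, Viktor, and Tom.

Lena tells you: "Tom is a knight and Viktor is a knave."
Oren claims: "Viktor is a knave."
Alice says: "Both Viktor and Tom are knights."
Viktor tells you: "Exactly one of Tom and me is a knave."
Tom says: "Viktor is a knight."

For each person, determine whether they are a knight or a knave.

Consider Lena. Suppose Lena is a knight.
Then no assignment of the remaining roles makes every statement match its speaker's type — contradiction.
So Lena is a knave.
Consider Oren. Suppose Oren is a knave.
Then no assignment of the remaining roles makes every statement match its speaker's type — contradiction.
So Oren is a knight.
Consider Alice. Suppose Alice is a knight.
Then no assignment of the remaining roles makes every statement match its speaker's type — contradiction.
So Alice is a knave.
Consider Viktor. Suppose Viktor is a knight.
Then Oren's statement comes out false, contradicting Oren being a knight.
So Viktor is a knave.
With that fixed, Tom's statement is false, so Tom is a knave.

Lena: knave, Oren: knight, Alice: knave, Viktor: knave, Tom: knave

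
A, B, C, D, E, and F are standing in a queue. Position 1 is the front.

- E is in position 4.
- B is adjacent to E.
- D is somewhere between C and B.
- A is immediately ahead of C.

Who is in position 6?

With clue 1, E is ruled out for position 6.
With clues 1–2, B is ruled out for position 6.
With clues 1–3, D is ruled out for position 6.
With clues 1–4, A and C are ruled out for position 6.
So position 6 is F.

F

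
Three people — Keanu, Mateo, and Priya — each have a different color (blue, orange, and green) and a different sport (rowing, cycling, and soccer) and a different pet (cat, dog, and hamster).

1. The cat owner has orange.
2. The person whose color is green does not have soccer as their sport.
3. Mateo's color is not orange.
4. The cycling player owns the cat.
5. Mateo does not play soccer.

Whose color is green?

With clues 1–5, Keanu and Priya are impossible for the one with color green.
That leaves Mateo.

Mateo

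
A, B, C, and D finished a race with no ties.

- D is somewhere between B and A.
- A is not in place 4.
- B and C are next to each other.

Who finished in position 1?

With clue 1, D is ruled out for place 1.
With clues 1–3, B and C are ruled out for place 1.
So place 1 is A.

A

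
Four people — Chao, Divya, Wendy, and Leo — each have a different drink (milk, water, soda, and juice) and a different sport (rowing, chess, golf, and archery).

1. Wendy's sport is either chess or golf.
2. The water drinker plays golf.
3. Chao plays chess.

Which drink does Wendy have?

water

With clues 1–3, juice, milk, and soda are impossible for Wendy's drink.
That leaves water.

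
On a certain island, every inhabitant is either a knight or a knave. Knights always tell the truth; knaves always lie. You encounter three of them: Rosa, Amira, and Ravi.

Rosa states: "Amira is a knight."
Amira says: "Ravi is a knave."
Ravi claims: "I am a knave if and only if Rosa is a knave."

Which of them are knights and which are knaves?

Consider Rosa. Suppose Rosa is a knave.
Then whichever role Ravi has, Ravi's statement has the wrong truth value — contradiction.
So Rosa is a knight.
Consider Amira. Suppose Amira is a knave.
Then Rosa's statement comes out false, contradicting Rosa being a knight.
So Amira is a knight.
Consider Ravi. Suppose Ravi is a knight.
Then Amira's statement comes out false, contradicting Amira being a knight.
So Ravi is a knave.

Rosa: knight, Amira: knight, Ravi: knave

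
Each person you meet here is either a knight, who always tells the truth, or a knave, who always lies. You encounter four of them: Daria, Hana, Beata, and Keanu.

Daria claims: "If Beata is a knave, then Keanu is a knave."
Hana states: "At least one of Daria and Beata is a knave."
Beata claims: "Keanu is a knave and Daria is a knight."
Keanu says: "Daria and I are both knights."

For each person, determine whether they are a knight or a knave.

Daria: knight, Hana: knave, Beata: knight, Keanu: knave

Consider Daria. Suppose Daria is a knave.
Then no assignment of the remaining roles makes every statement match its speaker's type — contradiction.
So Daria is a knight.
Consider Hana. Suppose Hana is a knight.
Then no assignment of the remaining roles makes every statement match its speaker's type — contradiction.
So Hana is a knave.
Consider Beata. Suppose Beata is a knave.
Then Hana's statement comes out true, contradicting Hana being a knave.
So Beata is a knight.
Consider Keanu. Suppose Keanu is a knight.
Then Beata's statement comes out false, contradicting Beata being a knight.
So Keanu is a knave.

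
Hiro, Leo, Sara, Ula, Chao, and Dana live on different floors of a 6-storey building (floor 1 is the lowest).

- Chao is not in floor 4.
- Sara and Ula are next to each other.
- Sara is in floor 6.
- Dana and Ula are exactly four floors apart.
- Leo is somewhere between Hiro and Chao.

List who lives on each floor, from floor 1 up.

Dana, Chao, Leo, Hiro, Ula, Sara

From clue 1: Chao is in {1,2,3,5,6}.
From clues 1–3: Ula → floor 5, Sara → floor 6.
From clues 1–4: Dana → floor 1.
From clues 1–5: Chao → floor 2, Leo → floor 3, Hiro → floor 4.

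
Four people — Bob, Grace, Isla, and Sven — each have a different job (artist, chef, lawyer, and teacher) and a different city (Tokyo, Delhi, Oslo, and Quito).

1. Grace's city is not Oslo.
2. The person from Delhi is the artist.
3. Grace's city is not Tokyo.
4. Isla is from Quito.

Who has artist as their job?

Grace

With clues 1–4, Bob, Isla, and Sven are impossible for the one with job artist.
That leaves Grace.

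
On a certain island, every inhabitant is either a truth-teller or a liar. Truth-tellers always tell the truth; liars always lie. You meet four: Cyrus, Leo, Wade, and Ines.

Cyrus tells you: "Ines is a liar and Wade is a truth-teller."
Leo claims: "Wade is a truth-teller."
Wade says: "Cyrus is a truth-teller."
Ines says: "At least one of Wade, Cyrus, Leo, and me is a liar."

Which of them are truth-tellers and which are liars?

Consider Cyrus. Suppose Cyrus is a truth-teller.
Then no assignment of the remaining roles makes every statement match its speaker's type — contradiction.
So Cyrus is a liar.
With that fixed, Wade's statement is false, so Wade is a liar.
With that fixed, Ines's statement is true, so Ines is a truth-teller.
With that fixed, Leo's statement is false, so Leo is a liar.

Cyrus: liar, Leo: liar, Wade: liar, Ines: truth-teller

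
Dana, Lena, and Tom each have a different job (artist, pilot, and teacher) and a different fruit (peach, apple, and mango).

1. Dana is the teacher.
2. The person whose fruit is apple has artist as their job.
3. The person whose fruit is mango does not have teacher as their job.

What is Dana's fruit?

peach

With clues 1–2, apple is impossible for Dana's fruit.
With clues 1–3, mango is impossible for Dana's fruit.
That leaves peach.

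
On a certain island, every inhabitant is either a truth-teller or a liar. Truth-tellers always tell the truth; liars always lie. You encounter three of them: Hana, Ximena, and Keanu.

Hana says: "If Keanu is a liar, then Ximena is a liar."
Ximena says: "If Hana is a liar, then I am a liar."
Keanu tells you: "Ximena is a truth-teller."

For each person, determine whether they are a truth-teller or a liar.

Hana: truth-teller, Ximena: truth-teller, Keanu: truth-teller

Consider Hana. Suppose Hana is a liar.
Then whichever role Ximena has, Ximena's statement has the wrong truth value — contradiction.
So Hana is a truth-teller.
With that fixed, Ximena's statement is true, so Ximena is a truth-teller.
With that fixed, Keanu's statement is true, so Keanu is a truth-teller.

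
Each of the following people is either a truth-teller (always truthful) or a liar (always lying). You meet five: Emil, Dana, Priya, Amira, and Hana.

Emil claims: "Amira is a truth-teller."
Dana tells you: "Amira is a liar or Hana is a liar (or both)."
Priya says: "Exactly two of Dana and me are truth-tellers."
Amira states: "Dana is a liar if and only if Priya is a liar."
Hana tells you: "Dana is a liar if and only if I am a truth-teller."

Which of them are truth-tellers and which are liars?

Emil: truth-teller, Dana: liar, Priya: liar, Amira: truth-teller, Hana: truth-teller

Consider Emil. Suppose Emil is a liar.
Then no assignment of the remaining roles makes every statement match its speaker's type — contradiction.
So Emil is a truth-teller.
Consider Dana. Suppose Dana is a truth-teller.
Then whichever role Hana has, Hana's statement has the wrong truth value — contradiction.
So Dana is a liar.
With that fixed, Priya's statement is false, so Priya is a liar.
With that fixed, Amira's statement is true, so Amira is a truth-teller.
Consider Hana. Suppose Hana is a liar.
Then Dana's statement comes out true, contradicting Dana being a liar.
So Hana is a truth-teller.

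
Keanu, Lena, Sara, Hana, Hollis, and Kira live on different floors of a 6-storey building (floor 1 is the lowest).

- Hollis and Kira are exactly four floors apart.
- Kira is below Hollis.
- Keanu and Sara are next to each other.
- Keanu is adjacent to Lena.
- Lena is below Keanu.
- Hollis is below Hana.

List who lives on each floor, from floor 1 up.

Kira, Lena, Keanu, Sara, Hollis, Hana

From clue 1: Hollis is in {1,2,5,6}.
From clues 1–2: Hollis is in {5,6}.
From clues 1–4: Keanu is in {3,4}.
From clues 1–6: Kira → floor 1, Lena → floor 2, Keanu → floor 3, Sara → floor 4, Hollis → floor 5, Hana → floor 6.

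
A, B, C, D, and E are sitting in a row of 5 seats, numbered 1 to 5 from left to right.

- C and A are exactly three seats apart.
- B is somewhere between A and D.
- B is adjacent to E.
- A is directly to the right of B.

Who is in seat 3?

With clue 1, A and C are ruled out for seat 3.
With clues 1–3, D is ruled out for seat 3.
With clues 1–4, B is ruled out for seat 3.
So seat 3 is E.

E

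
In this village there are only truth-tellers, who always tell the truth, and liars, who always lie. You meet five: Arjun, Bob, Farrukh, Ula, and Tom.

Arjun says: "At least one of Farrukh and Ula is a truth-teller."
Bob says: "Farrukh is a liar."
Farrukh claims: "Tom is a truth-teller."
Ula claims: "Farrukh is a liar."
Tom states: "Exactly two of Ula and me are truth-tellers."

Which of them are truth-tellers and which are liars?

Arjun: truth-teller, Bob: truth-teller, Farrukh: liar, Ula: truth-teller, Tom: liar

Consider Arjun. Suppose Arjun is a liar.
Then no assignment of the remaining roles makes every statement match its speaker's type — contradiction.
So Arjun is a truth-teller.
Consider Bob. Suppose Bob is a liar.
Then no assignment of the remaining roles makes every statement match its speaker's type — contradiction.
So Bob is a truth-teller.
Consider Farrukh. Suppose Farrukh is a truth-teller.
Then Bob's statement comes out false, contradicting Bob being a truth-teller.
So Farrukh is a liar.
With that fixed, Ula's statement is true, so Ula is a truth-teller.
Consider Tom. Suppose Tom is a truth-teller.
Then Farrukh's statement comes out true, contradicting Farrukh being a liar.
So Tom is a liar.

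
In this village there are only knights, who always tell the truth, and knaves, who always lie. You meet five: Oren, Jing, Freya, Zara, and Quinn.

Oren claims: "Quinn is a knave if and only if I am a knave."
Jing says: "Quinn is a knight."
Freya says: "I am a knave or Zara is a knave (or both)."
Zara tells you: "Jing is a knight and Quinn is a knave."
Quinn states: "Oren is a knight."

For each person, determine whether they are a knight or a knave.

Oren: knight, Jing: knight, Freya: knight, Zara: knave, Quinn: knight

Consider Oren. Suppose Oren is a knave.
Then no assignment of the remaining roles makes every statement match its speaker's type — contradiction.
So Oren is a knight.
With that fixed, Quinn's statement is true, so Quinn is a knight.
With that fixed, Jing's statement is true, so Jing is a knight.
With that fixed, Zara's statement is false, so Zara is a knave.
With that fixed, Freya's statement is true, so Freya is a knight.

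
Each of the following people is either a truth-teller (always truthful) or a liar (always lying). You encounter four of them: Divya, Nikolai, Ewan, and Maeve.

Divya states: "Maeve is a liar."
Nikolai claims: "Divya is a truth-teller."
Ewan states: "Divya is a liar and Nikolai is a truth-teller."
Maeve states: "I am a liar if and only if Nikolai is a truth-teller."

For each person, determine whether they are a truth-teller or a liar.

Consider Divya. Suppose Divya is a truth-teller.
Then no assignment of the remaining roles makes every statement match its speaker's type — contradiction.
So Divya is a liar.
With that fixed, Nikolai's statement is false, so Nikolai is a liar.
With that fixed, Ewan's statement is false, so Ewan is a liar.
Consider Maeve. Suppose Maeve is a liar.
Then Divya's statement comes out true, contradicting Divya being a liar.
So Maeve is a truth-teller.

Divya: liar, Nikolai: liar, Ewan: liar, Maeve: truth-teller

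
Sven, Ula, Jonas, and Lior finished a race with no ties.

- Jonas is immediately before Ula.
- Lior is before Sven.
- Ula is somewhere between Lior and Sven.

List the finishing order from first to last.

Lior, Jonas, Ula, Sven

From clue 1: Ula is in {2,3,4}.
From clues 1–2: Sven is in {2,4}.
From clues 1–3: Lior → place 1, Jonas → place 2, Ula → place 3, Sven → place 4.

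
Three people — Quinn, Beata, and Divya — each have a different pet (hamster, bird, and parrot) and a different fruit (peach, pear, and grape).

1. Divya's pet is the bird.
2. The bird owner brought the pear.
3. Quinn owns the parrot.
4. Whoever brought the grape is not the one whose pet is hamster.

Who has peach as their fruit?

Beata

With clues 1–2, Divya is impossible for the one with fruit peach.
With clues 1–4, Quinn is impossible for the one with fruit peach.
That leaves Beata.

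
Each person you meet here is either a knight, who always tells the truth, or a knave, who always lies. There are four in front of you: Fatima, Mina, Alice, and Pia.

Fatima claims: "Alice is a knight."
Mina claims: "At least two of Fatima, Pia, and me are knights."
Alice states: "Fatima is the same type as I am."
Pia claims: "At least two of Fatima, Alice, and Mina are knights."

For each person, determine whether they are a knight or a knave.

Fatima: knight, Mina: knight, Alice: knight, Pia: knight

Consider Fatima. Suppose Fatima is a knave.
Then whichever role Alice has, Alice's statement has the wrong truth value — contradiction.
So Fatima is a knight.
Consider Mina. Suppose Mina is a knave.
Then no assignment of the remaining roles makes every statement match its speaker's type — contradiction.
So Mina is a knight.
With that fixed, Pia's statement is true, so Pia is a knight.
Consider Alice. Suppose Alice is a knave.
Then Fatima's statement comes out false, contradicting Fatima being a knight.
So Alice is a knight.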